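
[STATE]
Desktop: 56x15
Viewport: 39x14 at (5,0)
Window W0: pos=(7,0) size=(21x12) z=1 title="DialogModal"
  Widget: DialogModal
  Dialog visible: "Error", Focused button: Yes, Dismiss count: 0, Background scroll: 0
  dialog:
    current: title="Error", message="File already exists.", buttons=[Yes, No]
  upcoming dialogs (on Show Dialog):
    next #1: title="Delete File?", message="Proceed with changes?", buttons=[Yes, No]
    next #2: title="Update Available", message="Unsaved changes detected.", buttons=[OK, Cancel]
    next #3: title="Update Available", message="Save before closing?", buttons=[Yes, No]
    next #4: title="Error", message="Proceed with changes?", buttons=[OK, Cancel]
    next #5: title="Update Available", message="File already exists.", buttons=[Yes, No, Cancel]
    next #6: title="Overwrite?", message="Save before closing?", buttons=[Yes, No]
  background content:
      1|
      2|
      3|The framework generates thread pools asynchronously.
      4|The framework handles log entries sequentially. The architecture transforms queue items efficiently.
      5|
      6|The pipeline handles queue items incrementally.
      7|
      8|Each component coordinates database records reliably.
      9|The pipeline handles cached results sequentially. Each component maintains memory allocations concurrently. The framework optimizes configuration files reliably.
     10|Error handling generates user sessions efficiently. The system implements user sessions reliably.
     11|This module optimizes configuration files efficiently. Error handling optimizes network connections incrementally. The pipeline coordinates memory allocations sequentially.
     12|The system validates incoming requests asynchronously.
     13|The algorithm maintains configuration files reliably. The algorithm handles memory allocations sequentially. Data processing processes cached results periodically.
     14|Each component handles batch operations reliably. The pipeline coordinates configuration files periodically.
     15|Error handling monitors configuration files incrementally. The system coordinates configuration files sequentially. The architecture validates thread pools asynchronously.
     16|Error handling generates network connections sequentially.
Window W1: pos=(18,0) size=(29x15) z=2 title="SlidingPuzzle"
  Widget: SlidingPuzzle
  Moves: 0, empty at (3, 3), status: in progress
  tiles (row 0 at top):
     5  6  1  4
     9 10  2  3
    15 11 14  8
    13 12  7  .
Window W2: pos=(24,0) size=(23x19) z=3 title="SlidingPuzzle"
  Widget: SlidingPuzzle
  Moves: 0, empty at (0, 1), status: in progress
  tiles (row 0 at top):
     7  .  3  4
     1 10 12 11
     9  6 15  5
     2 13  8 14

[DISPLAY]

  ┏━━━━━━━━━━┏━━━━━┏━━━━━━━━━━━━━━━━━━━
  ┃ DialogMod┃ Slid┃ SlidingPuzzle     
  ┠──────────┠─────┠───────────────────
  ┃          ┃┌────┃┌────┬────┬────┬───
  ┃  ┌───────┃│  5 ┃│  7 │    │  3 │  4
  ┃Th│    Err┃├────┃├────┼────┼────┼───
  ┃Th│File al┃│  9 ┃│  1 │ 10 │ 12 │ 11
  ┃  │  [Yes]┃├────┃├────┼────┼────┼───
  ┃Th└───────┃│ 15 ┃│  9 │  6 │ 15 │  5
  ┃          ┃├────┃├────┼────┼────┼───
  ┃Each compo┃│ 13 ┃│  2 │ 13 │  8 │ 14
  ┗━━━━━━━━━━┃└────┃└────┴────┴────┴───
             ┃Moves┃Moves: 0           
             ┃     ┃                   


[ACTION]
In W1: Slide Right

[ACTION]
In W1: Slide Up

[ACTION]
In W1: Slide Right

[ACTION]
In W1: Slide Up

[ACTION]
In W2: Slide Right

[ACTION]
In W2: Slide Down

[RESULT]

  ┏━━━━━━━━━━┏━━━━━┏━━━━━━━━━━━━━━━━━━━
  ┃ DialogMod┃ Slid┃ SlidingPuzzle     
  ┠──────────┠─────┠───────────────────
  ┃          ┃┌────┃┌────┬────┬────┬───
  ┃  ┌───────┃│  5 ┃│    │  7 │  3 │  4
  ┃Th│    Err┃├────┃├────┼────┼────┼───
  ┃Th│File al┃│  9 ┃│  1 │ 10 │ 12 │ 11
  ┃  │  [Yes]┃├────┃├────┼────┼────┼───
  ┃Th└───────┃│ 15 ┃│  9 │  6 │ 15 │  5
  ┃          ┃├────┃├────┼────┼────┼───
  ┃Each compo┃│ 13 ┃│  2 │ 13 │  8 │ 14
  ┗━━━━━━━━━━┃└────┃└────┴────┴────┴───
             ┃Moves┃Moves: 1           
             ┃     ┃                   


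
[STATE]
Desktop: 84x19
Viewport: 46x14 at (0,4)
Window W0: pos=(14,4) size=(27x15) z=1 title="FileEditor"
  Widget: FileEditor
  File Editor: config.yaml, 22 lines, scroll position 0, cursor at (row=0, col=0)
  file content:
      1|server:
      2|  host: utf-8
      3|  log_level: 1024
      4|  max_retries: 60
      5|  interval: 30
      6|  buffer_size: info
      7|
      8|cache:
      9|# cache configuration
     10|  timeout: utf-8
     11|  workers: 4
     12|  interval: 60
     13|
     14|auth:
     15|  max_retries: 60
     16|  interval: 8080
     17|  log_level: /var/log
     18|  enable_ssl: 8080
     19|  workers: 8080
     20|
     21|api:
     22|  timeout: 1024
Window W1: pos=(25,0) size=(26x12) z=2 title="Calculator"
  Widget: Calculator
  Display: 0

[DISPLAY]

              ┏━━━━━━━━━━┃┌───┬───┬───┬───┐   
              ┃ FileEdito┃│ 7 │ 8 │ 9 │ ÷ │   
              ┠──────────┃├───┼───┼───┼───┤   
              ┃█erver:   ┃│ 4 │ 5 │ 6 │ × │   
              ┃  host: ut┃├───┼───┼───┼───┤   
              ┃  log_leve┃│ 1 │ 2 │ 3 │ - │   
              ┃  max_retr┃└───┴───┴───┴───┘   
              ┃  interval┗━━━━━━━━━━━━━━━━━━━━
              ┃  buffer_size: info     ░┃     
              ┃                        ░┃     
              ┃cache:                  ░┃     
              ┃# cache configuration   ░┃     
              ┃  timeout: utf-8        ░┃     
              ┃  workers: 4            ▼┃     


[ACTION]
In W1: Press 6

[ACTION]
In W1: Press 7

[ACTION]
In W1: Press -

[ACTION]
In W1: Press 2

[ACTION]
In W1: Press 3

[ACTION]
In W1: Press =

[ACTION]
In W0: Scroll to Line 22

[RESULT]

              ┏━━━━━━━━━━┃┌───┬───┬───┬───┐   
              ┃ FileEdito┃│ 7 │ 8 │ 9 │ ÷ │   
              ┠──────────┃├───┼───┼───┼───┤   
              ┃  interval┃│ 4 │ 5 │ 6 │ × │   
              ┃          ┃├───┼───┼───┼───┤   
              ┃auth:     ┃│ 1 │ 2 │ 3 │ - │   
              ┃  max_retr┃└───┴───┴───┴───┘   
              ┃  interval┗━━━━━━━━━━━━━━━━━━━━
              ┃  log_level: /var/log   ░┃     
              ┃  enable_ssl: 8080      ░┃     
              ┃  workers: 8080         ░┃     
              ┃                        ░┃     
              ┃api:                    █┃     
              ┃  timeout: 1024         ▼┃     


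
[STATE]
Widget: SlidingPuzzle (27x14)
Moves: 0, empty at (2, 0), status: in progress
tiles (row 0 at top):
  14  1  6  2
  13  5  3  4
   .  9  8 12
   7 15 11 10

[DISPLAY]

┌────┬────┬────┬────┐      
│ 14 │  1 │  6 │  2 │      
├────┼────┼────┼────┤      
│ 13 │  5 │  3 │  4 │      
├────┼────┼────┼────┤      
│    │  9 │  8 │ 12 │      
├────┼────┼────┼────┤      
│  7 │ 15 │ 11 │ 10 │      
└────┴────┴────┴────┘      
Moves: 0                   
                           
                           
                           
                           


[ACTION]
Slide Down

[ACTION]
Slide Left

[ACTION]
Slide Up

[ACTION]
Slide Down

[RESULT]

┌────┬────┬────┬────┐      
│ 14 │  1 │  6 │  2 │      
├────┼────┼────┼────┤      
│  5 │    │  3 │  4 │      
├────┼────┼────┼────┤      
│ 13 │  9 │  8 │ 12 │      
├────┼────┼────┼────┤      
│  7 │ 15 │ 11 │ 10 │      
└────┴────┴────┴────┘      
Moves: 4                   
                           
                           
                           
                           


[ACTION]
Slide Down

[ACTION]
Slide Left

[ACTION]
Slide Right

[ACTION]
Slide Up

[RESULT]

┌────┬────┬────┬────┐      
│ 14 │  1 │  6 │  2 │      
├────┼────┼────┼────┤      
│  5 │    │  3 │  4 │      
├────┼────┼────┼────┤      
│ 13 │  9 │  8 │ 12 │      
├────┼────┼────┼────┤      
│  7 │ 15 │ 11 │ 10 │      
└────┴────┴────┴────┘      
Moves: 8                   
                           
                           
                           
                           


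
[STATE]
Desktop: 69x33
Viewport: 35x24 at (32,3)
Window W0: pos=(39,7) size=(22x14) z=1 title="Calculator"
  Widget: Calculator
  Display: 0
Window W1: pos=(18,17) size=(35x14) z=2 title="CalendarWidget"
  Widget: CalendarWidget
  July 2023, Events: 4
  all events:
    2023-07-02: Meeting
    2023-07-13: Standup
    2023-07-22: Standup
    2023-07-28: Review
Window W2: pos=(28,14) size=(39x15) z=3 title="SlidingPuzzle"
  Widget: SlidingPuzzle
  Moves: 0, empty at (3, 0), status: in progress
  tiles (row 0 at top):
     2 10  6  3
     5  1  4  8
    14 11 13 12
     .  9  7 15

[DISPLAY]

                                   
                                   
                                   
                                   
       ┏━━━━━━━━━━━━━━━━━━━━┓      
       ┃ Calculator         ┃      
       ┠────────────────────┨      
       ┃                   0┃      
       ┃┌───┬───┬───┬───┐   ┃      
       ┃│ 7 │ 8 │ 9 │ ÷ │   ┃      
       ┃├───┼───┼───┼───┤   ┃      
━━━━━━━━━━━━━━━━━━━━━━━━━━━━━━━━━━┓
idingPuzzle                       ┃
──────────────────────────────────┨
──┬────┬────┬────┐                ┃
2 │ 10 │  6 │  3 │                ┃
──┼────┼────┼────┤                ┃
5 │  1 │  4 │  8 │                ┃
──┼────┼────┼────┤                ┃
4 │ 11 │ 13 │ 12 │                ┃
──┼────┼────┼────┤                ┃
  │  9 │  7 │ 15 │                ┃
──┴────┴────┴────┘                ┃
es: 0                             ┃


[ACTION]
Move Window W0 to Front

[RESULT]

                                   
                                   
                                   
                                   
       ┏━━━━━━━━━━━━━━━━━━━━┓      
       ┃ Calculator         ┃      
       ┠────────────────────┨      
       ┃                   0┃      
       ┃┌───┬───┬───┬───┐   ┃      
       ┃│ 7 │ 8 │ 9 │ ÷ │   ┃      
       ┃├───┼───┼───┼───┤   ┃      
━━━━━━━┃│ 4 │ 5 │ 6 │ × │   ┃━━━━━┓
idingPu┃├───┼───┼───┼───┤   ┃     ┃
───────┃│ 1 │ 2 │ 3 │ - │   ┃─────┨
──┬────┃├───┼───┼───┼───┤   ┃     ┃
2 │ 10 ┃│ 0 │ . │ = │ + │   ┃     ┃
──┼────┃└───┴───┴───┴───┘   ┃     ┃
5 │  1 ┗━━━━━━━━━━━━━━━━━━━━┛     ┃
──┼────┼────┼────┤                ┃
4 │ 11 │ 13 │ 12 │                ┃
──┼────┼────┼────┤                ┃
  │  9 │  7 │ 15 │                ┃
──┴────┴────┴────┘                ┃
es: 0                             ┃


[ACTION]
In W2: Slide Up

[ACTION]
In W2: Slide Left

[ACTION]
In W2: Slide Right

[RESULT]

                                   
                                   
                                   
                                   
       ┏━━━━━━━━━━━━━━━━━━━━┓      
       ┃ Calculator         ┃      
       ┠────────────────────┨      
       ┃                   0┃      
       ┃┌───┬───┬───┬───┐   ┃      
       ┃│ 7 │ 8 │ 9 │ ÷ │   ┃      
       ┃├───┼───┼───┼───┤   ┃      
━━━━━━━┃│ 4 │ 5 │ 6 │ × │   ┃━━━━━┓
idingPu┃├───┼───┼───┼───┤   ┃     ┃
───────┃│ 1 │ 2 │ 3 │ - │   ┃─────┨
──┬────┃├───┼───┼───┼───┤   ┃     ┃
2 │ 10 ┃│ 0 │ . │ = │ + │   ┃     ┃
──┼────┃└───┴───┴───┴───┘   ┃     ┃
5 │  1 ┗━━━━━━━━━━━━━━━━━━━━┛     ┃
──┼────┼────┼────┤                ┃
4 │ 11 │ 13 │ 12 │                ┃
──┼────┼────┼────┤                ┃
  │  9 │  7 │ 15 │                ┃
──┴────┴────┴────┘                ┃
es: 2                             ┃


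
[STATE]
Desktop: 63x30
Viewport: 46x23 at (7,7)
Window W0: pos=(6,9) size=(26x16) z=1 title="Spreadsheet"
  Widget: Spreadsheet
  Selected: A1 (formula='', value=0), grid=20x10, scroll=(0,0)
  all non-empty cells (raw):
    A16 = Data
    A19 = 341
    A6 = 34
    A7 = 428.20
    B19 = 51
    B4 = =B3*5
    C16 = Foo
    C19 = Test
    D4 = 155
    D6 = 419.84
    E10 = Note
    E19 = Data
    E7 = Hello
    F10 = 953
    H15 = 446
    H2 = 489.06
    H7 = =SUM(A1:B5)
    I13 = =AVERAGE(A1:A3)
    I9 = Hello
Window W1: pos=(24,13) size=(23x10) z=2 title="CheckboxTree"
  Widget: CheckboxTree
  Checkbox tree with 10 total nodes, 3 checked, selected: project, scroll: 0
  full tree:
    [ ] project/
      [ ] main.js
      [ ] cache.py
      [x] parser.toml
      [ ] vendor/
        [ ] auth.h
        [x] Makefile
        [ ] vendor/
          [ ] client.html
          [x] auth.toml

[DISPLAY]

                                              
                                              
━━━━━━━━━━━━━━━━━━━━━━━━┓                     
 Spreadsheet            ┃                     
────────────────────────┨                     
A1:                     ┃                     
       A       B ┏━━━━━━━━━━━━━━━━━━━━━┓      
-----------------┃ CheckboxTree        ┃      
  1      [0]     ┠─────────────────────┨      
  2        0     ┃>[-] project/        ┃      
  3        0     ┃   [ ] main.js       ┃      
  4        0     ┃   [ ] cache.py      ┃      
  5        0     ┃   [x] parser.toml   ┃      
  6       34     ┃   [-] vendor/       ┃      
  7   428.20     ┃     [ ] auth.h      ┃      
  8        0     ┗━━━━━━━━━━━━━━━━━━━━━┛      
  9        0       0    ┃                     
━━━━━━━━━━━━━━━━━━━━━━━━┛                     
                                              
                                              
                                              
                                              
                                              


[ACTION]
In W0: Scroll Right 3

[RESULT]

                                              
                                              
━━━━━━━━━━━━━━━━━━━━━━━━┓                     
 Spreadsheet            ┃                     
────────────────────────┨                     
A1:                     ┃                     
       D       E ┏━━━━━━━━━━━━━━━━━━━━━┓      
-----------------┃ CheckboxTree        ┃      
  1        0     ┠─────────────────────┨      
  2        0     ┃>[-] project/        ┃      
  3        0     ┃   [ ] main.js       ┃      
  4      155     ┃   [ ] cache.py      ┃      
  5        0     ┃   [x] parser.toml   ┃      
  6   419.84     ┃   [-] vendor/       ┃      
  7        0Hello┃     [ ] auth.h      ┃      
  8        0     ┗━━━━━━━━━━━━━━━━━━━━━┛      
  9        0       0    ┃                     
━━━━━━━━━━━━━━━━━━━━━━━━┛                     
                                              
                                              
                                              
                                              
                                              


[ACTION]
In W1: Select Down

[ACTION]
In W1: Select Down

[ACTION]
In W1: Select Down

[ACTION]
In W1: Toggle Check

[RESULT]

                                              
                                              
━━━━━━━━━━━━━━━━━━━━━━━━┓                     
 Spreadsheet            ┃                     
────────────────────────┨                     
A1:                     ┃                     
       D       E ┏━━━━━━━━━━━━━━━━━━━━━┓      
-----------------┃ CheckboxTree        ┃      
  1        0     ┠─────────────────────┨      
  2        0     ┃ [-] project/        ┃      
  3        0     ┃   [ ] main.js       ┃      
  4      155     ┃   [ ] cache.py      ┃      
  5        0     ┃>  [ ] parser.toml   ┃      
  6   419.84     ┃   [-] vendor/       ┃      
  7        0Hello┃     [ ] auth.h      ┃      
  8        0     ┗━━━━━━━━━━━━━━━━━━━━━┛      
  9        0       0    ┃                     
━━━━━━━━━━━━━━━━━━━━━━━━┛                     
                                              
                                              
                                              
                                              
                                              


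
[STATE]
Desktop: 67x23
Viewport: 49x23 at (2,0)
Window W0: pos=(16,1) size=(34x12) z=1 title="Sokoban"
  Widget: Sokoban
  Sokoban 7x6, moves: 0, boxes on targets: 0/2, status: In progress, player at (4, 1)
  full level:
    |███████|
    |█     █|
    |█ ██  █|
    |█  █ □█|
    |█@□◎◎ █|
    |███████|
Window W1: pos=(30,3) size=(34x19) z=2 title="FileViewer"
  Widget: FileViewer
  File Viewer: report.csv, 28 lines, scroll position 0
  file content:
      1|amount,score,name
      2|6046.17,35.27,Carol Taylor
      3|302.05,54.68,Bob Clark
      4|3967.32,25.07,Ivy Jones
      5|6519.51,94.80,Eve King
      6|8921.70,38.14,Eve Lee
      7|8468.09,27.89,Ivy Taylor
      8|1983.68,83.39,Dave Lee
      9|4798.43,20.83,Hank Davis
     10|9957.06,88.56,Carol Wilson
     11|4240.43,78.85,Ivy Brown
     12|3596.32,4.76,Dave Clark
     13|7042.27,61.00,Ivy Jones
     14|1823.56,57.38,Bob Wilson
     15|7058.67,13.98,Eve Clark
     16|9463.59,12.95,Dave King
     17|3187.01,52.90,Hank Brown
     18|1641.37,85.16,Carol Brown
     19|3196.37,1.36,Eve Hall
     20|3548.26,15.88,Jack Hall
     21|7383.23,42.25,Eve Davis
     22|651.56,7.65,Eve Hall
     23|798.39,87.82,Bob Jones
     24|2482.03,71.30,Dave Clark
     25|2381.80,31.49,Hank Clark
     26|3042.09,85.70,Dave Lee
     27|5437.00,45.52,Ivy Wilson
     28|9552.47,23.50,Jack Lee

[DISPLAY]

                                                 
              ┏━━━━━━━━━━━━━━━━━━━━━━━━━━━━━━━━┓ 
              ┃ Sokoban                        ┃ 
              ┠─────────────┏━━━━━━━━━━━━━━━━━━━━
              ┃███████      ┃ FileViewer         
              ┃█     █      ┠────────────────────
              ┃█ ██  █      ┃amount,score,name   
              ┃█  █ □█      ┃6046.17,35.27,Carol 
              ┃█@□◎◎ █      ┃302.05,54.68,Bob Cla
              ┃███████      ┃3967.32,25.07,Ivy Jo
              ┃Moves: 0  0/2┃6519.51,94.80,Eve Ki
              ┃             ┃8921.70,38.14,Eve Le
              ┗━━━━━━━━━━━━━┃8468.09,27.89,Ivy Ta
                            ┃1983.68,83.39,Dave L
                            ┃4798.43,20.83,Hank D
                            ┃9957.06,88.56,Carol 
                            ┃4240.43,78.85,Ivy Br
                            ┃3596.32,4.76,Dave Cl
                            ┃7042.27,61.00,Ivy Jo
                            ┃1823.56,57.38,Bob Wi
                            ┃7058.67,13.98,Eve Cl
                            ┗━━━━━━━━━━━━━━━━━━━━
                                                 


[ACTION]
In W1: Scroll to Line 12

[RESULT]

                                                 
              ┏━━━━━━━━━━━━━━━━━━━━━━━━━━━━━━━━┓ 
              ┃ Sokoban                        ┃ 
              ┠─────────────┏━━━━━━━━━━━━━━━━━━━━
              ┃███████      ┃ FileViewer         
              ┃█     █      ┠────────────────────
              ┃█ ██  █      ┃3596.32,4.76,Dave Cl
              ┃█  █ □█      ┃7042.27,61.00,Ivy Jo
              ┃█@□◎◎ █      ┃1823.56,57.38,Bob Wi
              ┃███████      ┃7058.67,13.98,Eve Cl
              ┃Moves: 0  0/2┃9463.59,12.95,Dave K
              ┃             ┃3187.01,52.90,Hank B
              ┗━━━━━━━━━━━━━┃1641.37,85.16,Carol 
                            ┃3196.37,1.36,Eve Hal
                            ┃3548.26,15.88,Jack H
                            ┃7383.23,42.25,Eve Da
                            ┃651.56,7.65,Eve Hall
                            ┃798.39,87.82,Bob Jon
                            ┃2482.03,71.30,Dave C
                            ┃2381.80,31.49,Hank C
                            ┃3042.09,85.70,Dave L
                            ┗━━━━━━━━━━━━━━━━━━━━
                                                 


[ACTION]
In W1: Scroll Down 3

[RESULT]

                                                 
              ┏━━━━━━━━━━━━━━━━━━━━━━━━━━━━━━━━┓ 
              ┃ Sokoban                        ┃ 
              ┠─────────────┏━━━━━━━━━━━━━━━━━━━━
              ┃███████      ┃ FileViewer         
              ┃█     █      ┠────────────────────
              ┃█ ██  █      ┃1823.56,57.38,Bob Wi
              ┃█  █ □█      ┃7058.67,13.98,Eve Cl
              ┃█@□◎◎ █      ┃9463.59,12.95,Dave K
              ┃███████      ┃3187.01,52.90,Hank B
              ┃Moves: 0  0/2┃1641.37,85.16,Carol 
              ┃             ┃3196.37,1.36,Eve Hal
              ┗━━━━━━━━━━━━━┃3548.26,15.88,Jack H
                            ┃7383.23,42.25,Eve Da
                            ┃651.56,7.65,Eve Hall
                            ┃798.39,87.82,Bob Jon
                            ┃2482.03,71.30,Dave C
                            ┃2381.80,31.49,Hank C
                            ┃3042.09,85.70,Dave L
                            ┃5437.00,45.52,Ivy Wi
                            ┃9552.47,23.50,Jack L
                            ┗━━━━━━━━━━━━━━━━━━━━
                                                 


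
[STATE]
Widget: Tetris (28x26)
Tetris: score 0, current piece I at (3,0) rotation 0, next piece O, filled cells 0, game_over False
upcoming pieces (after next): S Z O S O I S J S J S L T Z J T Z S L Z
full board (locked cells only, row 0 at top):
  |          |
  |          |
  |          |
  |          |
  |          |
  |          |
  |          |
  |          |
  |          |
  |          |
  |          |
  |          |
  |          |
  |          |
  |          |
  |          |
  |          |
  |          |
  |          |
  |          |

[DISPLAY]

   ████   │Next:            
          │▓▓               
          │▓▓               
          │                 
          │                 
          │                 
          │Score:           
          │0                
          │                 
          │                 
          │                 
          │                 
          │                 
          │                 
          │                 
          │                 
          │                 
          │                 
          │                 
          │                 
          │                 
          │                 
          │                 
          │                 
          │                 
          │                 


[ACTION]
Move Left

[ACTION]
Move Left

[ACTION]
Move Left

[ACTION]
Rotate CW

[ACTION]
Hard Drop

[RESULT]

    ▓▓    │Next:            
    ▓▓    │ ░░              
          │░░               
          │                 
          │                 
          │                 
          │Score:           
          │0                
          │                 
          │                 
          │                 
          │                 
          │                 
          │                 
          │                 
          │                 
█         │                 
█         │                 
█         │                 
█         │                 
          │                 
          │                 
          │                 
          │                 
          │                 
          │                 


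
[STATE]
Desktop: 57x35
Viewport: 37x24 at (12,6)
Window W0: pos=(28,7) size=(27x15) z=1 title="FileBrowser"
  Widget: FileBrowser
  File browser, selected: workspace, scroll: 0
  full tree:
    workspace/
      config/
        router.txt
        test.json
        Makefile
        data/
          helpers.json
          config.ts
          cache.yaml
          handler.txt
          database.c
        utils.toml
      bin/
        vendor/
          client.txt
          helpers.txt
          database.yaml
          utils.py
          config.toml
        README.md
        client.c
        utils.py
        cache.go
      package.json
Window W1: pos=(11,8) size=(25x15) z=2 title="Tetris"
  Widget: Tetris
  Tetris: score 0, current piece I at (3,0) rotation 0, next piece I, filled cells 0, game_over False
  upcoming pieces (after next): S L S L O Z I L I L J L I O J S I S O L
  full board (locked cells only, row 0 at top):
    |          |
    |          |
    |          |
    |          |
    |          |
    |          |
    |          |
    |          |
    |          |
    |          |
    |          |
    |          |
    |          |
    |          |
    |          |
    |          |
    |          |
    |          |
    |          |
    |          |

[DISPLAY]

                                     
                ┏━━━━━━━━━━━━━━━━━━━━
━━━━━━━━━━━━━━━━━━━━━━━┓owser        
 Tetris                ┃─────────────
───────────────────────┨orkspace/    
          │Next:       ┃ config/     
          │████        ┃ bin/        
          │            ┃kage.json    
          │            ┃             
          │            ┃             
          │            ┃             
          │Score:      ┃             
          │0           ┃             
          │            ┃             
          │            ┃             
          │            ┃━━━━━━━━━━━━━
━━━━━━━━━━━━━━━━━━━━━━━┛             
                                     
                                     
                                     
                                     
                                     
                                     
                                     


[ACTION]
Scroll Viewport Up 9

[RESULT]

                                     
                                     
                                     
                                     
                                     
                                     
                                     
                ┏━━━━━━━━━━━━━━━━━━━━
━━━━━━━━━━━━━━━━━━━━━━━┓owser        
 Tetris                ┃─────────────
───────────────────────┨orkspace/    
          │Next:       ┃ config/     
          │████        ┃ bin/        
          │            ┃kage.json    
          │            ┃             
          │            ┃             
          │            ┃             
          │Score:      ┃             
          │0           ┃             
          │            ┃             
          │            ┃             
          │            ┃━━━━━━━━━━━━━
━━━━━━━━━━━━━━━━━━━━━━━┛             
                                     


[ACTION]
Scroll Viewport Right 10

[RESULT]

                                     
                                     
                                     
                                     
                                     
                                     
                                     
        ┏━━━━━━━━━━━━━━━━━━━━━━━━━┓  
━━━━━━━━━━━━━━━┓owser             ┃  
               ┃──────────────────┨  
───────────────┨orkspace/         ┃  
  │Next:       ┃ config/          ┃  
  │████        ┃ bin/             ┃  
  │            ┃kage.json         ┃  
  │            ┃                  ┃  
  │            ┃                  ┃  
  │            ┃                  ┃  
  │Score:      ┃                  ┃  
  │0           ┃                  ┃  
  │            ┃                  ┃  
  │            ┃                  ┃  
  │            ┃━━━━━━━━━━━━━━━━━━┛  
━━━━━━━━━━━━━━━┛                     
                                     


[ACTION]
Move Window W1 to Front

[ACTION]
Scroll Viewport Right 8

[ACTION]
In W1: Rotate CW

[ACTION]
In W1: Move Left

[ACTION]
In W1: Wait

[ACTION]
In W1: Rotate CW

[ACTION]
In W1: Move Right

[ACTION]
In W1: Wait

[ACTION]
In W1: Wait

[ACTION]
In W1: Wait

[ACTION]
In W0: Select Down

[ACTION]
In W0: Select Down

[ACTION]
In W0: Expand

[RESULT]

                                     
                                     
                                     
                                     
                                     
                                     
                                     
        ┏━━━━━━━━━━━━━━━━━━━━━━━━━┓  
━━━━━━━━━━━━━━━┓owser             ┃  
               ┃──────────────────┨  
───────────────┨orkspace/         ┃  
  │Next:       ┃ config/          ┃  
  │████        ┃ bin/             ┃  
  │            ┃+] vendor/        ┃  
  │            ┃EADME.md          ┃  
  │            ┃lient.c           ┃  
  │            ┃tils.py           ┃  
  │Score:      ┃ache.go           ┃  
  │0           ┃kage.json         ┃  
  │            ┃                  ┃  
  │            ┃                  ┃  
  │            ┃━━━━━━━━━━━━━━━━━━┛  
━━━━━━━━━━━━━━━┛                     
                                     


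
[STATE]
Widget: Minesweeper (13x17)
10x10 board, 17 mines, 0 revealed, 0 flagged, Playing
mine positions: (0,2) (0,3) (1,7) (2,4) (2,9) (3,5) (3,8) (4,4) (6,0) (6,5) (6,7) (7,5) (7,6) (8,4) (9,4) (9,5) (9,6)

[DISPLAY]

■■■■■■■■■■   
■■■■■■■■■■   
■■■■■■■■■■   
■■■■■■■■■■   
■■■■■■■■■■   
■■■■■■■■■■   
■■■■■■■■■■   
■■■■■■■■■■   
■■■■■■■■■■   
■■■■■■■■■■   
             
             
             
             
             
             
             


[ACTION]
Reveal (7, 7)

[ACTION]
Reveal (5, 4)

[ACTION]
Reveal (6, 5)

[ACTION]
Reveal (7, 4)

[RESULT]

■■✹✹■■■■■■   
■■■■■■■✹■■   
■■■■✹■■■■✹   
■■■■■✹■■✹■   
■■■■✹■■■■■   
■■■■2■■■■■   
✹■■■■✹■✹■■   
■■■■■✹✹2■■   
■■■■✹■■■■■   
■■■■✹✹✹■■■   
             
             
             
             
             
             
             


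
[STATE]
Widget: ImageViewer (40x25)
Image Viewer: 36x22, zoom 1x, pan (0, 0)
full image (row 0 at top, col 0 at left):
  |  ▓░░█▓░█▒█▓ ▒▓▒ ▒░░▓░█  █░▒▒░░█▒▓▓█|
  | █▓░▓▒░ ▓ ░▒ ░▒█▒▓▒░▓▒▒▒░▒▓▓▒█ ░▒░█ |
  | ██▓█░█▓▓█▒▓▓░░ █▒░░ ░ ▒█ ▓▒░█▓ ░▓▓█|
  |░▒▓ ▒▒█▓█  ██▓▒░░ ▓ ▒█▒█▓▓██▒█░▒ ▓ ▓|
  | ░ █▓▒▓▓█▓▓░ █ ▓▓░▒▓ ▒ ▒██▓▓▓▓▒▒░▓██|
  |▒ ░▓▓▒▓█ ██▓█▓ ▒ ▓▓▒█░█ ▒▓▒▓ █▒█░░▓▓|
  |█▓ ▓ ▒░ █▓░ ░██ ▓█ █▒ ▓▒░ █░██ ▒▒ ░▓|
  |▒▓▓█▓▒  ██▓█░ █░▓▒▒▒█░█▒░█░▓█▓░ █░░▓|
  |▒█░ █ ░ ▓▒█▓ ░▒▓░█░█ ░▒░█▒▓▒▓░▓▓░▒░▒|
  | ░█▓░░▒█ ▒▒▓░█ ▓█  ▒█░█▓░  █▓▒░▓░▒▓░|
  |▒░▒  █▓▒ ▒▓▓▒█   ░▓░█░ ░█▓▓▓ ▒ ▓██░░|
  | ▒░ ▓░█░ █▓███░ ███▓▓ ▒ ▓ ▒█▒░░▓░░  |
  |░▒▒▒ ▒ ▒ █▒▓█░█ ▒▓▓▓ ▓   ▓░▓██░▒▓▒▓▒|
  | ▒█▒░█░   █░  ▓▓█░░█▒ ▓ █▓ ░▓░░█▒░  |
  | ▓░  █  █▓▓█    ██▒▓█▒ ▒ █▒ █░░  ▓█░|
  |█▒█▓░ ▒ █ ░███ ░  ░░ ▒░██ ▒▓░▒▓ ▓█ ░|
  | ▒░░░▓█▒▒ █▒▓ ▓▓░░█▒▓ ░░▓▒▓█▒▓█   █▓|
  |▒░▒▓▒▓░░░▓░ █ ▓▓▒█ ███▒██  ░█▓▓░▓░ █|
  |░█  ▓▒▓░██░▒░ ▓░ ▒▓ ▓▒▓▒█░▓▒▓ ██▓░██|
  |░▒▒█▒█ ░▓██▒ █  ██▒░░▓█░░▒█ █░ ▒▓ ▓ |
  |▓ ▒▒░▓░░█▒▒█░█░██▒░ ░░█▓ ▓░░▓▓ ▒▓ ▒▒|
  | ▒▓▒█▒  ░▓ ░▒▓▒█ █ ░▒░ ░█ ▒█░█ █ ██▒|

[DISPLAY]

  ▓░░█▓░█▒█▓ ▒▓▒ ▒░░▓░█  █░▒▒░░█▒▓▓█    
 █▓░▓▒░ ▓ ░▒ ░▒█▒▓▒░▓▒▒▒░▒▓▓▒█ ░▒░█     
 ██▓█░█▓▓█▒▓▓░░ █▒░░ ░ ▒█ ▓▒░█▓ ░▓▓█    
░▒▓ ▒▒█▓█  ██▓▒░░ ▓ ▒█▒█▓▓██▒█░▒ ▓ ▓    
 ░ █▓▒▓▓█▓▓░ █ ▓▓░▒▓ ▒ ▒██▓▓▓▓▒▒░▓██    
▒ ░▓▓▒▓█ ██▓█▓ ▒ ▓▓▒█░█ ▒▓▒▓ █▒█░░▓▓    
█▓ ▓ ▒░ █▓░ ░██ ▓█ █▒ ▓▒░ █░██ ▒▒ ░▓    
▒▓▓█▓▒  ██▓█░ █░▓▒▒▒█░█▒░█░▓█▓░ █░░▓    
▒█░ █ ░ ▓▒█▓ ░▒▓░█░█ ░▒░█▒▓▒▓░▓▓░▒░▒    
 ░█▓░░▒█ ▒▒▓░█ ▓█  ▒█░█▓░  █▓▒░▓░▒▓░    
▒░▒  █▓▒ ▒▓▓▒█   ░▓░█░ ░█▓▓▓ ▒ ▓██░░    
 ▒░ ▓░█░ █▓███░ ███▓▓ ▒ ▓ ▒█▒░░▓░░      
░▒▒▒ ▒ ▒ █▒▓█░█ ▒▓▓▓ ▓   ▓░▓██░▒▓▒▓▒    
 ▒█▒░█░   █░  ▓▓█░░█▒ ▓ █▓ ░▓░░█▒░      
 ▓░  █  █▓▓█    ██▒▓█▒ ▒ █▒ █░░  ▓█░    
█▒█▓░ ▒ █ ░███ ░  ░░ ▒░██ ▒▓░▒▓ ▓█ ░    
 ▒░░░▓█▒▒ █▒▓ ▓▓░░█▒▓ ░░▓▒▓█▒▓█   █▓    
▒░▒▓▒▓░░░▓░ █ ▓▓▒█ ███▒██  ░█▓▓░▓░ █    
░█  ▓▒▓░██░▒░ ▓░ ▒▓ ▓▒▓▒█░▓▒▓ ██▓░██    
░▒▒█▒█ ░▓██▒ █  ██▒░░▓█░░▒█ █░ ▒▓ ▓     
▓ ▒▒░▓░░█▒▒█░█░██▒░ ░░█▓ ▓░░▓▓ ▒▓ ▒▒    
 ▒▓▒█▒  ░▓ ░▒▓▒█ █ ░▒░ ░█ ▒█░█ █ ██▒    
                                        
                                        
                                        


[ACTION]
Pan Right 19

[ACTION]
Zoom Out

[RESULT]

░▓░█  █░▒▒░░█▒▓▓█                       
░▓▒▒▒░▒▓▓▒█ ░▒░█                        
░ ░ ▒█ ▓▒░█▓ ░▓▓█                       
 ▒█▒█▓▓██▒█░▒ ▓ ▓                       
▓ ▒ ▒██▓▓▓▓▒▒░▓██                       
▒█░█ ▒▓▒▓ █▒█░░▓▓                       
█▒ ▓▒░ █░██ ▒▒ ░▓                       
▒█░█▒░█░▓█▓░ █░░▓                       
█ ░▒░█▒▓▒▓░▓▓░▒░▒                       
▒█░█▓░  █▓▒░▓░▒▓░                       
░█░ ░█▓▓▓ ▒ ▓██░░                       
▓▓ ▒ ▓ ▒█▒░░▓░░                         
▓ ▓   ▓░▓██░▒▓▒▓▒                       
█▒ ▓ █▓ ░▓░░█▒░                         
▓█▒ ▒ █▒ █░░  ▓█░                       
░ ▒░██ ▒▓░▒▓ ▓█ ░                       
▒▓ ░░▓▒▓█▒▓█   █▓                       
███▒██  ░█▓▓░▓░ █                       
 ▓▒▓▒█░▓▒▓ ██▓░██                       
░░▓█░░▒█ █░ ▒▓ ▓                        
 ░░█▓ ▓░░▓▓ ▒▓ ▒▒                       
░▒░ ░█ ▒█░█ █ ██▒                       
                                        
                                        
                                        


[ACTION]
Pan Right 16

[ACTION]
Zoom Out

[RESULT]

█                                       
                                        
█                                       
▓                                       
█                                       
▓                                       
▓                                       
▓                                       
▒                                       
░                                       
░                                       
                                        
▒                                       
                                        
░                                       
░                                       
▓                                       
█                                       
█                                       
                                        
▒                                       
▒                                       
                                        
                                        
                                        


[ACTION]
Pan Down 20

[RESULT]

▒                                       
▒                                       
                                        
                                        
                                        
                                        
                                        
                                        
                                        
                                        
                                        
                                        
                                        
                                        
                                        
                                        
                                        
                                        
                                        
                                        
                                        
                                        
                                        
                                        
                                        


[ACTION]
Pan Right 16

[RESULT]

                                        
                                        
                                        
                                        
                                        
                                        
                                        
                                        
                                        
                                        
                                        
                                        
                                        
                                        
                                        
                                        
                                        
                                        
                                        
                                        
                                        
                                        
                                        
                                        
                                        
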